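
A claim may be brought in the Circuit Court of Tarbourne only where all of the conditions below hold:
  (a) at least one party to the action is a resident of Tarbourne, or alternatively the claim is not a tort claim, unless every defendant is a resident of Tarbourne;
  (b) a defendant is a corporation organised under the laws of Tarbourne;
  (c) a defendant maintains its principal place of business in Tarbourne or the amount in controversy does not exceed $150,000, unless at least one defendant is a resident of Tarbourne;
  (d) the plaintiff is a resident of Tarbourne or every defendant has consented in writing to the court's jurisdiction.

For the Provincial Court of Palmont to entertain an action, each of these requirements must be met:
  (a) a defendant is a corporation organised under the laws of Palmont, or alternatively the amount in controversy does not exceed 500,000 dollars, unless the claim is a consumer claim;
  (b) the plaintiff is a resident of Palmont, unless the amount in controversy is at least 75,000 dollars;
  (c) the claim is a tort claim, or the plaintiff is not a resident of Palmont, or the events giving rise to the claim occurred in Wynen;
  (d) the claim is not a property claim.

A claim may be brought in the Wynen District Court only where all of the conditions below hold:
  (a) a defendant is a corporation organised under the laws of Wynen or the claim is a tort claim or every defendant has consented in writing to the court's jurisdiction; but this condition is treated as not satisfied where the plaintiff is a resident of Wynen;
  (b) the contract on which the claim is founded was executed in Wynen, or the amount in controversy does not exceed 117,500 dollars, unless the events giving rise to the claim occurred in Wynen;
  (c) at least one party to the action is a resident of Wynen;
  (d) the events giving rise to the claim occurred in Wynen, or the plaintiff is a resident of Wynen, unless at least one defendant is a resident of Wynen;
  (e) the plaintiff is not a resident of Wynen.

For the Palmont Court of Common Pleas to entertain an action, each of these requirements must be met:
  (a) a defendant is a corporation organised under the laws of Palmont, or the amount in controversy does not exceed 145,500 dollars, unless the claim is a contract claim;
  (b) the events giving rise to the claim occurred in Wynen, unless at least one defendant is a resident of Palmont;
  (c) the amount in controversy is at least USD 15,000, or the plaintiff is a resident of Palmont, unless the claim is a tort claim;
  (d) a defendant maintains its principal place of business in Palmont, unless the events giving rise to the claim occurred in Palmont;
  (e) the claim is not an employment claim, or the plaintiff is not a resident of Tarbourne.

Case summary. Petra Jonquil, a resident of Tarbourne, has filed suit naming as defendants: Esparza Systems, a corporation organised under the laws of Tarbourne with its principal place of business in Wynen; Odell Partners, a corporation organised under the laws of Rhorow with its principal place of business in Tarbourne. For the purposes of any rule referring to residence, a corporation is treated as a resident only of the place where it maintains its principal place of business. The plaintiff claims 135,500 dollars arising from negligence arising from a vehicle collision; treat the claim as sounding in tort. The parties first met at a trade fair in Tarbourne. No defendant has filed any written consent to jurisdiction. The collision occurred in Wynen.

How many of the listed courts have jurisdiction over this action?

3

The Circuit Court of Tarbourne:
  (a) Petra Jonquil resides in Tarbourne, so this disjunct is met. Satisfied.
  (b) Esparza Systems is organised under the laws of Tarbourne. Satisfied.
  (c) Odell Partners has its principal place of business in Tarbourne, so this disjunct is met. Condition met.
  (d) The plaintiff resides in Tarbourne, so this disjunct is met. Met.
  → All conditions met; jurisdiction exists.
The Provincial Court of Palmont:
  (a) The amount in controversy is 135,500 dollars, within the USD 500,000 ceiling, so one alternative holds. Condition met.
  (b) The plaintiff resides in Tarbourne, not Palmont. The proviso rescues it, though: the amount in controversy is 135,500 dollars, which meets the USD 75,000 floor. Satisfied.
  (c) The claim is a tort claim — that alternative is enough. Satisfied.
  (d) The claim is a tort claim, not a property claim. Satisfied.
  → The court has jurisdiction.
The Wynen District Court:
  (a) The claim is a tort claim, so one alternative holds. The exception is not triggered, since the plaintiff resides in Tarbourne, not Wynen. Condition met.
  (b) No contract (and hence no place of execution) is alleged; the amount in controversy is USD 135,500, above the USD 117,500 ceiling — none of the alternatives is met. But the operative events occurred in Wynen, and the 'unless' clause therefore excuses the requirement. Met.
  (c) Esparza Systems resides in Wynen. Met.
  (d) The operative events occurred in Wynen, so one alternative holds. Condition met.
  (e) The plaintiff resides in Tarbourne, which is not Wynen. Condition met.
  → The court has jurisdiction.
The Palmont Court of Common Pleas:
  (a) The amount in controversy is USD 135,500, within the $145,500 ceiling, so this disjunct is met. Satisfied.
  (b) The operative events occurred in Wynen. Condition met.
  (c) The amount in controversy is $135,500, which meets the 15,000 dollars floor — that alternative is enough. Condition met.
  (d) The corporate defendant(s) have their principal place of business in Tarbourne, Wynen, not Palmont. Nor does the 'unless' clause help: the operative events occurred in Wynen, not Palmont. Not met.
  (e) The claim is a tort claim, not an employment claim, so one alternative holds. Condition met.
  → Not every requirement is met — no jurisdiction.
Courts with jurisdiction: the Circuit Court of Tarbourne, the Provincial Court of Palmont, the Wynen District Court — 3 in total.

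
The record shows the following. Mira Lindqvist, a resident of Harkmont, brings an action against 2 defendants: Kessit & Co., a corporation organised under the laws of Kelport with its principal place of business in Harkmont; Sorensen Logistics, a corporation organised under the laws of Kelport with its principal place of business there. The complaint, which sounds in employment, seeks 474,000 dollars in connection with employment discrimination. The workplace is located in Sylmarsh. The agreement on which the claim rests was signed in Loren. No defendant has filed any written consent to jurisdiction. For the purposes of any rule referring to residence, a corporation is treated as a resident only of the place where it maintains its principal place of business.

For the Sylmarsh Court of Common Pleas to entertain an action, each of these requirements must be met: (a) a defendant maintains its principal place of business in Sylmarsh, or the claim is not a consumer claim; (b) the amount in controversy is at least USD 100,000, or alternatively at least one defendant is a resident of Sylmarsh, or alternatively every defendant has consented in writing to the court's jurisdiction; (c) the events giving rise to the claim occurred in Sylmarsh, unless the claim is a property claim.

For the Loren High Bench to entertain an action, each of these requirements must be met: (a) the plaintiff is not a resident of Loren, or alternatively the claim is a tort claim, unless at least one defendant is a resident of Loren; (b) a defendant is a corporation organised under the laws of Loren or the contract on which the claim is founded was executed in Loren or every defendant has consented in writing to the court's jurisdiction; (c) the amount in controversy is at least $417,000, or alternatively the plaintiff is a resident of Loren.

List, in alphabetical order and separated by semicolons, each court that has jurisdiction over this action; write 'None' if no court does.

the Loren High Bench; the Sylmarsh Court of Common Pleas

The Sylmarsh Court of Common Pleas:
  (a) The claim is an employment claim, not a consumer claim, which satisfies one of the alternatives. Met.
  (b) The amount in controversy is USD 474,000, which meets the $100,000 floor, so this disjunct is met. Satisfied.
  (c) The operative events occurred in Sylmarsh. Satisfied.
  → The court has jurisdiction.
The Loren High Bench:
  (a) The plaintiff resides in Harkmont, which is not Loren, which satisfies one of the alternatives. Met.
  (b) The contract was executed in Loren, so one alternative holds. Condition met.
  (c) The amount in controversy is USD 474,000, which meets the $417,000 floor, so one alternative holds. Met.
  → The court has jurisdiction.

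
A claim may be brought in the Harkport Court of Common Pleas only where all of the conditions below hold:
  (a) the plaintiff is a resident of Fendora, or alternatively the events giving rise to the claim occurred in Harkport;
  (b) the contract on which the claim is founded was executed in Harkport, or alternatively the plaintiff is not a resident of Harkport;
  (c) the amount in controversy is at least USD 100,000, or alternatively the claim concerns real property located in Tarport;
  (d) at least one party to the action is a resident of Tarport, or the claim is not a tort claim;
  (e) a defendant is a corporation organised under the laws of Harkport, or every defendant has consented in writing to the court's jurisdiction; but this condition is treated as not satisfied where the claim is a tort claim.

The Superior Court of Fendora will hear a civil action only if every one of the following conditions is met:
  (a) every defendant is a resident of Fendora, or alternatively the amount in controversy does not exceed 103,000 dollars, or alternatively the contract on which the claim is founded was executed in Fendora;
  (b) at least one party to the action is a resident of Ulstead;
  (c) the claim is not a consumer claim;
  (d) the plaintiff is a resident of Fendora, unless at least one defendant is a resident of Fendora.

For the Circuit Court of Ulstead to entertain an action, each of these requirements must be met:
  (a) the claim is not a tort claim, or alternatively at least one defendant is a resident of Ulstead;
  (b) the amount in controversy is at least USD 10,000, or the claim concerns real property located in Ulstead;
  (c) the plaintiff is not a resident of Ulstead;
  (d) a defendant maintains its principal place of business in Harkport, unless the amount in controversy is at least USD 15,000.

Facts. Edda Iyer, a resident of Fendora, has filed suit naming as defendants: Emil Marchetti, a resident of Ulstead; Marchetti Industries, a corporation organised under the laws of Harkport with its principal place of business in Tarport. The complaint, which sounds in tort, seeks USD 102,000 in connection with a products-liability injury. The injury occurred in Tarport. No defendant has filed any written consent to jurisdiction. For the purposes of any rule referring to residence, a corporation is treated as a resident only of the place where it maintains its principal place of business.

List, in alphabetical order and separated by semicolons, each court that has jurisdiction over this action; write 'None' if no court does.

the Circuit Court of Ulstead; the Superior Court of Fendora

The Harkport Court of Common Pleas:
  (a) The plaintiff resides in Fendora, so this disjunct is met. Met.
  (b) The plaintiff resides in Fendora, which is not Harkport, which satisfies one of the alternatives. Met.
  (c) The amount in controversy is 102,000 dollars, which meets the $100,000 floor — that alternative is enough. Satisfied.
  (d) Marchetti Industries resides in Tarport, so one alternative holds. Met.
  (e) Marchetti Industries is organised under the laws of Harkport — that alternative is enough. However, the claim is a tort claim, which falls within the stated exception and so defeats the condition. Condition not met.
  → Not every requirement is met — no jurisdiction.
The Superior Court of Fendora:
  (a) The amount in controversy is USD 102,000, within the USD 103,000 ceiling, so one alternative holds. Satisfied.
  (b) Emil Marchetti resides in Ulstead. Satisfied.
  (c) The claim is a tort claim, not a consumer claim. Met.
  (d) The plaintiff resides in Fendora. Met.
  → Jurisdiction lies.
The Circuit Court of Ulstead:
  (a) Emil Marchetti resides in Ulstead — that alternative is enough. Condition met.
  (b) The amount in controversy is USD 102,000, which meets the $10,000 floor, which satisfies one of the alternatives. Met.
  (c) The plaintiff resides in Fendora, which is not Ulstead. Met.
  (d) The corporate defendant(s) have their principal place of business in Tarport, not Harkport. However, the amount in controversy is $102,000, which meets the $15,000 floor, so the 'unless' proviso supplies this condition. Condition met.
  → Jurisdiction lies.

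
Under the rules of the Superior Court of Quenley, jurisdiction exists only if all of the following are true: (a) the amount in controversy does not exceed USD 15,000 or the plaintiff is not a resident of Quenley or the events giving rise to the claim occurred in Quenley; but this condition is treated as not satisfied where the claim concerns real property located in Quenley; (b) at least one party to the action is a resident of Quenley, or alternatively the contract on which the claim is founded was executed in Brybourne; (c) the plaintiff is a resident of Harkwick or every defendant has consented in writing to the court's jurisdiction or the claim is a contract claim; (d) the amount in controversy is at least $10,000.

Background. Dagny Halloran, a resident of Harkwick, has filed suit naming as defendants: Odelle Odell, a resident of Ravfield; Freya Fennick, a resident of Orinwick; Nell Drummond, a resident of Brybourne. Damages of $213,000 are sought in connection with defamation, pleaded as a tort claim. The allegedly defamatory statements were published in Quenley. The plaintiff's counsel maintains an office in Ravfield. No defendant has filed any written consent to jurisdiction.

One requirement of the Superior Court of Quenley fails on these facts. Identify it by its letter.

The Superior Court of Quenley:
  (a) The plaintiff resides in Harkwick, which is not Quenley — that alternative is enough. The exception is not triggered, since the claim does not concern real property. Condition met.
  (b) No party resides in Quenley; no contract (and hence no place of execution) is alleged — every alternative fails. Not satisfied.
  (c) The plaintiff resides in Harkwick, which satisfies one of the alternatives. Satisfied.
  (d) The amount in controversy is USD 213,000, which meets the USD 10,000 floor. Satisfied.
Only condition (b) fails.

(b)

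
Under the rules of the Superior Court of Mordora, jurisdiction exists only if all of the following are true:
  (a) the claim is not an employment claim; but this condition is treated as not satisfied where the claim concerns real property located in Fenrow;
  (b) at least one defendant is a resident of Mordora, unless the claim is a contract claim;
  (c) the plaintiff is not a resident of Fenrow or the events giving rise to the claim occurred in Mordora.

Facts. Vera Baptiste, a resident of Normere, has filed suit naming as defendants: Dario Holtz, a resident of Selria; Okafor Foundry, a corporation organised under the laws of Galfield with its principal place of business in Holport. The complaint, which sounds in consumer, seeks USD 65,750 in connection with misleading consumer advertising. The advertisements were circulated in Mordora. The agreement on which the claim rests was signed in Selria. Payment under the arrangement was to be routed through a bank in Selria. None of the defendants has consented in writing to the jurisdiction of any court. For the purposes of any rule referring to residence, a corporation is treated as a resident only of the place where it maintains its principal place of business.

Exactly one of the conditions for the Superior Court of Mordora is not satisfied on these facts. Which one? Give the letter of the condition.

The Superior Court of Mordora:
  (a) The claim is a consumer claim, not an employment claim. The carve-out does not apply: the claim does not concern real property. Met.
  (b) No defendant resides in Mordora (they reside in Selria, Holport). And the claim is a consumer claim, not a contract claim, so the proviso does not save it. Not met.
  (c) The plaintiff resides in Normere, which is not Fenrow, so this disjunct is met. Met.
Only condition (b) fails.

(b)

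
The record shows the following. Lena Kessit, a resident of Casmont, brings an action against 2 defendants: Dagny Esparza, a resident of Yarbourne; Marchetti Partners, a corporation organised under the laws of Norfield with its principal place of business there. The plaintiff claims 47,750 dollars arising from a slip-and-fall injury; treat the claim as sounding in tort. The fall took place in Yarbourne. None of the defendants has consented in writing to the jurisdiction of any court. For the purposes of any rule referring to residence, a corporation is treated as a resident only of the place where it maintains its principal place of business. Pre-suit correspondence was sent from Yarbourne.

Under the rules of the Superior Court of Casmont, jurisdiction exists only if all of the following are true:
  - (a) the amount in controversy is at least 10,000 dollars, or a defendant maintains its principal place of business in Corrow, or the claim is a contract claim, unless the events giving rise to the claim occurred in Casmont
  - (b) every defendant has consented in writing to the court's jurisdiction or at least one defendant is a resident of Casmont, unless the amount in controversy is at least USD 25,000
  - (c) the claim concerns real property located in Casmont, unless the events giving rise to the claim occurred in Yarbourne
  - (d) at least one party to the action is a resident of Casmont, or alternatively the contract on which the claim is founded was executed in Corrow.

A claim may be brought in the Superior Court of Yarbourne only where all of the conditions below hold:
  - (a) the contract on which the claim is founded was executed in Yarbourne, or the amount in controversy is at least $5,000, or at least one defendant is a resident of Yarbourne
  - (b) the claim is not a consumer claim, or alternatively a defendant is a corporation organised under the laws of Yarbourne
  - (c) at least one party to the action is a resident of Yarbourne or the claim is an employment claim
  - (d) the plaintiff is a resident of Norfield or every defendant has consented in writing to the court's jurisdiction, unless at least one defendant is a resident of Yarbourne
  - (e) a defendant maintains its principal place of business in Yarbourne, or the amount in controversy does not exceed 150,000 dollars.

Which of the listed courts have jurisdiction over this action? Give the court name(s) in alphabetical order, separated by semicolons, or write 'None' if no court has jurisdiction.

The Superior Court of Casmont:
  (a) The amount in controversy is $47,750, which meets the $10,000 floor — that alternative is enough. Satisfied.
  (b) No such written consent has been filed; no defendant resides in Casmont (they reside in Yarbourne, Norfield) — no alternative holds. The proviso rescues it, though: the amount in controversy is USD 47,750, which meets the USD 25,000 floor. Condition met.
  (c) The claim does not concern real property. But the operative events occurred in Yarbourne, and the 'unless' clause therefore excuses the requirement. Met.
  (d) Lena Kessit resides in Casmont, so one alternative holds. Satisfied.
  → Jurisdiction lies.
The Superior Court of Yarbourne:
  (a) The amount in controversy is $47,750, which meets the 5,000 dollars floor, so this disjunct is met. Met.
  (b) The claim is a tort claim, not a consumer claim, so one alternative holds. Condition met.
  (c) Dagny Esparza resides in Yarbourne, so one alternative holds. Condition met.
  (d) The plaintiff resides in Casmont, not Norfield; no such written consent has been filed — every alternative fails. But Dagny Esparza resides in Yarbourne, and the 'unless' clause therefore excuses the requirement. Met.
  (e) The amount in controversy is 47,750 dollars, within the $150,000 ceiling, which satisfies one of the alternatives. Condition met.
  → All conditions met; jurisdiction exists.

the Superior Court of Casmont; the Superior Court of Yarbourne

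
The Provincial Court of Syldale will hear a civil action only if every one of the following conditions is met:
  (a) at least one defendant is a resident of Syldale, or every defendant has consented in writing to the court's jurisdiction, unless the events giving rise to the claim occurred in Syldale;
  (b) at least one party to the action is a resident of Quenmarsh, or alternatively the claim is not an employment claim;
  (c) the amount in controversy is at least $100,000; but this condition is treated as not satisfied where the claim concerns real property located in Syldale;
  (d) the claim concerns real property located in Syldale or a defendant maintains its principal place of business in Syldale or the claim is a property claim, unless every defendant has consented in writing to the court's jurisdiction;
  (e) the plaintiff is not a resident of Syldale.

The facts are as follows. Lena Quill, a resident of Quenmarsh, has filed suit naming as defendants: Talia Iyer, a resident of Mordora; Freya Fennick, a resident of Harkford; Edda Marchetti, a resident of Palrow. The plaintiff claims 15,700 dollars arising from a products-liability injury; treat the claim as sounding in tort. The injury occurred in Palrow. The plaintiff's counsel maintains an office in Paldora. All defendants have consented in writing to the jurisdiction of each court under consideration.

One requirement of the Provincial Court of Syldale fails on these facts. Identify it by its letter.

The Provincial Court of Syldale:
  (a) Every defendant has filed written consent, so this disjunct is met. Met.
  (b) Lena Quill resides in Quenmarsh, which satisfies one of the alternatives. Met.
  (c) The amount in controversy is 15,700 dollars, below the USD 100,000 floor. Condition not met.
  (d) The claim does not concern real property; no defendant is a corporation; the claim is a tort claim, not a property claim — no alternative holds. The proviso rescues it, though: every defendant has filed written consent. Satisfied.
  (e) The plaintiff resides in Quenmarsh, which is not Syldale. Satisfied.
Only condition (c) fails.

(c)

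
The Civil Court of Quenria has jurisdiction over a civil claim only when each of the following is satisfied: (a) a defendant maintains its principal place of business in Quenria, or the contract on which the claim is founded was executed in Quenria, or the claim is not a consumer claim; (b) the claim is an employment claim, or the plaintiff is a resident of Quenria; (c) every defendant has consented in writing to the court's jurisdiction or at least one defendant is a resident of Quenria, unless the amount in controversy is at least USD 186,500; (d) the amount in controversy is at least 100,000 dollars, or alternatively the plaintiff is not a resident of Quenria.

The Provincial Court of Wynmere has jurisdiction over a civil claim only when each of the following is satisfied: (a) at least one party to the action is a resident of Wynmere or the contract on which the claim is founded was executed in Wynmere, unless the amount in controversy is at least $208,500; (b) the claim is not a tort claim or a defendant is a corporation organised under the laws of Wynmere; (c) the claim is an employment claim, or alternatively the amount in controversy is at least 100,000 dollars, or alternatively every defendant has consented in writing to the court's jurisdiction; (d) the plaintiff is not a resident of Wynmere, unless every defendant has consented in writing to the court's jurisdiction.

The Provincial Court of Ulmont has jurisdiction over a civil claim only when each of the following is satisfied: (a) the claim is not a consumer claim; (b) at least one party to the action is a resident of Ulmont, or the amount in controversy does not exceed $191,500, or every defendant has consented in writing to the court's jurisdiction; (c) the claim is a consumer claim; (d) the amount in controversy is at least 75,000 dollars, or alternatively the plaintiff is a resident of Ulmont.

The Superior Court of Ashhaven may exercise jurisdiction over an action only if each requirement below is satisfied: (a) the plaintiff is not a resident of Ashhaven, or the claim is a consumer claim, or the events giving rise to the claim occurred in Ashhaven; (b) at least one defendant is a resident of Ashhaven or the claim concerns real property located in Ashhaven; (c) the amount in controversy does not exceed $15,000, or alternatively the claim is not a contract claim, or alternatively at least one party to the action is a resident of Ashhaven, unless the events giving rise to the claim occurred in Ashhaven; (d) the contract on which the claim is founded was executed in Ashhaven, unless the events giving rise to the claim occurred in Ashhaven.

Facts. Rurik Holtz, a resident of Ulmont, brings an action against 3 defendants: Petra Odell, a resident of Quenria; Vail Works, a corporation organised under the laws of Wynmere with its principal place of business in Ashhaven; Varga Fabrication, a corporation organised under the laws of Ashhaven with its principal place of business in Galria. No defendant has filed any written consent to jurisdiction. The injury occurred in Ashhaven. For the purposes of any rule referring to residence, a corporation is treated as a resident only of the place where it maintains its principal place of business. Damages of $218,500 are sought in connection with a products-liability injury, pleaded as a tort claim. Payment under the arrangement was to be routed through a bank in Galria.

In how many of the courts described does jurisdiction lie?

The Civil Court of Quenria:
  (a) The claim is a tort claim, not a consumer claim, so this disjunct is met. Met.
  (b) The claim is a tort claim, not an employment claim; the plaintiff resides in Ulmont, not Quenria — every alternative fails. Fails.
  (c) Petra Odell resides in Quenria — that alternative is enough. Satisfied.
  (d) The amount in controversy is USD 218,500, which meets the 100,000 dollars floor, so one alternative holds. Met.
  → Not every requirement is met — no jurisdiction.
The Provincial Court of Wynmere:
  (a) No party resides in Wynmere; no contract (and hence no place of execution) is alleged — none of the alternatives is met. The proviso rescues it, though: the amount in controversy is 218,500 dollars, which meets the 208,500 dollars floor. Met.
  (b) Vail Works is organised under the laws of Wynmere — that alternative is enough. Met.
  (c) The amount in controversy is 218,500 dollars, which meets the USD 100,000 floor, which satisfies one of the alternatives. Met.
  (d) The plaintiff resides in Ulmont, which is not Wynmere. Satisfied.
  → Jurisdiction lies.
The Provincial Court of Ulmont:
  (a) The claim is a tort claim, not a consumer claim. Condition met.
  (b) Rurik Holtz resides in Ulmont — that alternative is enough. Satisfied.
  (c) The claim is a tort claim, not a consumer claim. Not met.
  (d) The amount in controversy is USD 218,500, which meets the USD 75,000 floor, so this disjunct is met. Condition met.
  → The court lacks jurisdiction.
The Superior Court of Ashhaven:
  (a) The plaintiff resides in Ulmont, which is not Ashhaven, so one alternative holds. Satisfied.
  (b) Vail Works resides in Ashhaven, which satisfies one of the alternatives. Satisfied.
  (c) The claim is a tort claim, not a contract claim, so this disjunct is met. Satisfied.
  (d) No contract (and hence no place of execution) is alleged. However, the operative events occurred in Ashhaven, so the 'unless' proviso supplies this condition. Met.
  → All conditions met; jurisdiction exists.
Courts with jurisdiction: the Provincial Court of Wynmere, the Superior Court of Ashhaven — 2 in total.

2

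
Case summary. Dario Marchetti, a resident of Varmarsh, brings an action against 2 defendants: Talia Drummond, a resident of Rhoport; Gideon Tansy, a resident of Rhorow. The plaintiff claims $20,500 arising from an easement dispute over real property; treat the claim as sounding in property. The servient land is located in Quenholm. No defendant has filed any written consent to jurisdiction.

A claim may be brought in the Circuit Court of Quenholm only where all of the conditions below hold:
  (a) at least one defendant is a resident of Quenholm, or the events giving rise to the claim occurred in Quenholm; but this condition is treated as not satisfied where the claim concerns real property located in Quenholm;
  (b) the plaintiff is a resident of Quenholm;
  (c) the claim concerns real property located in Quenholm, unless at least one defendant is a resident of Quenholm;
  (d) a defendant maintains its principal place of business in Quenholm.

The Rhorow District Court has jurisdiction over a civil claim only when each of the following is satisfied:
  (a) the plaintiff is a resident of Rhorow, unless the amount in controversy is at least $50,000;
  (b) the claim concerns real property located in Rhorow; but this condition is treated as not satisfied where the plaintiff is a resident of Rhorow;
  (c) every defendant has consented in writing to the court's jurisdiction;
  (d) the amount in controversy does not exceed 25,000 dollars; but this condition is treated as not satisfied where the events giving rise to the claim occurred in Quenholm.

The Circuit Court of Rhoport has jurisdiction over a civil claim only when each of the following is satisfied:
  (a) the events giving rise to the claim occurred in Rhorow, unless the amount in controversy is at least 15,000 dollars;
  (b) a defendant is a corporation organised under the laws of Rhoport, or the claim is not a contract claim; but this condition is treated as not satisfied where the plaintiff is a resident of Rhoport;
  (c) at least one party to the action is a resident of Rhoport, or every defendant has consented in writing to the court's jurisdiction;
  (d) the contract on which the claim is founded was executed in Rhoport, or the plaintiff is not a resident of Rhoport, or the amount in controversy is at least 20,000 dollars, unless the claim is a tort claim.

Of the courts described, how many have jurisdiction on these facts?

1

The Circuit Court of Quenholm:
  (a) The operative events occurred in Quenholm, which satisfies one of the alternatives. But the carve-out bites: the property lies in Quenholm. Not satisfied.
  (b) The plaintiff resides in Varmarsh, not Quenholm. Not satisfied.
  (c) The property lies in Quenholm. Met.
  (d) No defendant is a corporation. Not met.
  → Not every requirement is met — no jurisdiction.
The Rhorow District Court:
  (a) The plaintiff resides in Varmarsh, not Rhorow. And the amount in controversy is 20,500 dollars, below the USD 50,000 floor, so the proviso does not save it. Condition not met.
  (b) The property lies in Quenholm, not Rhorow. Not satisfied.
  (c) No such written consent has been filed. Condition not met.
  (d) The amount in controversy is 20,500 dollars, within the 25,000 dollars ceiling. However, the operative events occurred in Quenholm, which falls within the stated exception and so defeats the condition. Fails.
  → No jurisdiction.
The Circuit Court of Rhoport:
  (a) The operative events occurred in Quenholm, not Rhorow. The proviso rescues it, though: the amount in controversy is 20,500 dollars, which meets the $15,000 floor. Condition met.
  (b) The claim is a property claim, not a contract claim, so one alternative holds. The exception is not triggered, since the plaintiff resides in Varmarsh, not Rhoport. Condition met.
  (c) Talia Drummond resides in Rhoport, so one alternative holds. Condition met.
  (d) The plaintiff resides in Varmarsh, which is not Rhoport, so this disjunct is met. Condition met.
  → Jurisdiction lies.
Courts with jurisdiction: the Circuit Court of Rhoport — 1 in total.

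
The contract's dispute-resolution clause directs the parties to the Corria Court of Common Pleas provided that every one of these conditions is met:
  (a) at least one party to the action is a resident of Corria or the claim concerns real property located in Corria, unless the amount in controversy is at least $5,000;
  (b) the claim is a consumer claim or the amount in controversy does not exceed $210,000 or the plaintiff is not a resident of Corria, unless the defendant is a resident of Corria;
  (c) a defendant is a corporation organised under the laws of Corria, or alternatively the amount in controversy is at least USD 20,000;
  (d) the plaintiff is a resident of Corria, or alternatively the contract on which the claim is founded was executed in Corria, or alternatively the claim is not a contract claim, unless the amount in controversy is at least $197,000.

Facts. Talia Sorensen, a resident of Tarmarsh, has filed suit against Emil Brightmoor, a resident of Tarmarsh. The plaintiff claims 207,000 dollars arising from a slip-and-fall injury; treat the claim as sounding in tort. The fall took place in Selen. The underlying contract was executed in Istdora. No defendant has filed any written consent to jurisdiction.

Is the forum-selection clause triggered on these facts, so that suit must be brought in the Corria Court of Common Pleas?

The Corria Court of Common Pleas:
  (a) No party resides in Corria; the claim does not concern real property — none of the alternatives is met. But the amount in controversy is 207,000 dollars, which meets the USD 5,000 floor, and the 'unless' clause therefore excuses the requirement. Condition met.
  (b) The amount in controversy is USD 207,000, within the USD 210,000 ceiling, which satisfies one of the alternatives. Met.
  (c) The amount in controversy is $207,000, which meets the $20,000 floor, so one alternative holds. Met.
  (d) The claim is a tort claim, not a contract claim, so one alternative holds. Met.
  → The clause applies.

Yes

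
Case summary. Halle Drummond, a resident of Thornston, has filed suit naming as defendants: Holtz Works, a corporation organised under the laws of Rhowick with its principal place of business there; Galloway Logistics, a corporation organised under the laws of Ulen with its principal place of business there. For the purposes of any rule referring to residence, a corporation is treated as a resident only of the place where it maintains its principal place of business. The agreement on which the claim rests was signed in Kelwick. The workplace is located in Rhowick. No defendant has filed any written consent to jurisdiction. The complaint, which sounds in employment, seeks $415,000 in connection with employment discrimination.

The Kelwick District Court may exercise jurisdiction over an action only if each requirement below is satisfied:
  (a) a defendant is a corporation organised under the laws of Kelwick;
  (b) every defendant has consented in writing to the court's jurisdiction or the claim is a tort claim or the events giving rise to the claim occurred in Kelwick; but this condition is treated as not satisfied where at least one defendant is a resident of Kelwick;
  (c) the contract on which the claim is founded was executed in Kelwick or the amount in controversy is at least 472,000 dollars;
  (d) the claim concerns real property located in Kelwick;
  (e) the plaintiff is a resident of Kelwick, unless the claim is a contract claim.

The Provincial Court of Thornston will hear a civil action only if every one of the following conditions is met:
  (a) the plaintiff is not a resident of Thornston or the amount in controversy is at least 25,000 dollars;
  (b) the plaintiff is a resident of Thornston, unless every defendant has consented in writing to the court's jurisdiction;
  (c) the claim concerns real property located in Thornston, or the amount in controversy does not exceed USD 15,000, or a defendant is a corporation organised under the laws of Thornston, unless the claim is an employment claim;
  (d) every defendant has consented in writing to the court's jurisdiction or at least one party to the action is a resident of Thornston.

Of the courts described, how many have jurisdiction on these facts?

1

The Kelwick District Court:
  (a) The corporate defendant(s) are organised in Rhowick, Ulen, not Kelwick. Condition not met.
  (b) No such written consent has been filed; the claim is an employment claim, not a tort claim; the operative events occurred in Rhowick, not Kelwick — none of the alternatives is met. Not met.
  (c) The contract was executed in Kelwick, so this disjunct is met. Satisfied.
  (d) The claim does not concern real property. Condition not met.
  (e) The plaintiff resides in Thornston, not Kelwick. And the claim is an employment claim, not a contract claim, so the proviso does not save it. Not satisfied.
  → No jurisdiction.
The Provincial Court of Thornston:
  (a) The amount in controversy is 415,000 dollars, which meets the 25,000 dollars floor, so one alternative holds. Satisfied.
  (b) The plaintiff resides in Thornston. Satisfied.
  (c) The claim does not concern real property; the amount in controversy is $415,000, above the USD 15,000 ceiling; the corporate defendant(s) are organised in Rhowick, Ulen, not Thornston — none of the alternatives is met. The proviso rescues it, though: the claim is an employment claim. Satisfied.
  (d) Halle Drummond resides in Thornston, so one alternative holds. Condition met.
  → Jurisdiction lies.
Courts with jurisdiction: the Provincial Court of Thornston — 1 in total.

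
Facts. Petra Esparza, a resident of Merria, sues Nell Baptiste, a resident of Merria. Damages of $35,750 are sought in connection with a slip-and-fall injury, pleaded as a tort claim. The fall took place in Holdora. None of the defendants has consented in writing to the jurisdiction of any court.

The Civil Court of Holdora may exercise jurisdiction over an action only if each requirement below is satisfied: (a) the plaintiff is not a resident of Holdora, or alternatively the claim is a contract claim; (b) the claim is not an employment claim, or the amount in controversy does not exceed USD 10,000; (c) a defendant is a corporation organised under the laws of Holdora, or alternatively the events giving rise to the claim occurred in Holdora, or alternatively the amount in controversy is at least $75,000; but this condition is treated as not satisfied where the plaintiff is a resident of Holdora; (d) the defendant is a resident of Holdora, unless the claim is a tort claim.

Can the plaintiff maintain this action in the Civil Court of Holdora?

Yes

The Civil Court of Holdora:
  (a) The plaintiff resides in Merria, which is not Holdora, so one alternative holds. Satisfied.
  (b) The claim is a tort claim, not an employment claim — that alternative is enough. Met.
  (c) The operative events occurred in Holdora, so one alternative holds. And the carve-out is inapplicable — the plaintiff resides in Merria, not Holdora. Condition met.
  (d) The defendant resides in Merria, not Holdora. But the claim is a tort claim, and the 'unless' clause therefore excuses the requirement. Condition met.
  → Every requirement is satisfied — jurisdiction.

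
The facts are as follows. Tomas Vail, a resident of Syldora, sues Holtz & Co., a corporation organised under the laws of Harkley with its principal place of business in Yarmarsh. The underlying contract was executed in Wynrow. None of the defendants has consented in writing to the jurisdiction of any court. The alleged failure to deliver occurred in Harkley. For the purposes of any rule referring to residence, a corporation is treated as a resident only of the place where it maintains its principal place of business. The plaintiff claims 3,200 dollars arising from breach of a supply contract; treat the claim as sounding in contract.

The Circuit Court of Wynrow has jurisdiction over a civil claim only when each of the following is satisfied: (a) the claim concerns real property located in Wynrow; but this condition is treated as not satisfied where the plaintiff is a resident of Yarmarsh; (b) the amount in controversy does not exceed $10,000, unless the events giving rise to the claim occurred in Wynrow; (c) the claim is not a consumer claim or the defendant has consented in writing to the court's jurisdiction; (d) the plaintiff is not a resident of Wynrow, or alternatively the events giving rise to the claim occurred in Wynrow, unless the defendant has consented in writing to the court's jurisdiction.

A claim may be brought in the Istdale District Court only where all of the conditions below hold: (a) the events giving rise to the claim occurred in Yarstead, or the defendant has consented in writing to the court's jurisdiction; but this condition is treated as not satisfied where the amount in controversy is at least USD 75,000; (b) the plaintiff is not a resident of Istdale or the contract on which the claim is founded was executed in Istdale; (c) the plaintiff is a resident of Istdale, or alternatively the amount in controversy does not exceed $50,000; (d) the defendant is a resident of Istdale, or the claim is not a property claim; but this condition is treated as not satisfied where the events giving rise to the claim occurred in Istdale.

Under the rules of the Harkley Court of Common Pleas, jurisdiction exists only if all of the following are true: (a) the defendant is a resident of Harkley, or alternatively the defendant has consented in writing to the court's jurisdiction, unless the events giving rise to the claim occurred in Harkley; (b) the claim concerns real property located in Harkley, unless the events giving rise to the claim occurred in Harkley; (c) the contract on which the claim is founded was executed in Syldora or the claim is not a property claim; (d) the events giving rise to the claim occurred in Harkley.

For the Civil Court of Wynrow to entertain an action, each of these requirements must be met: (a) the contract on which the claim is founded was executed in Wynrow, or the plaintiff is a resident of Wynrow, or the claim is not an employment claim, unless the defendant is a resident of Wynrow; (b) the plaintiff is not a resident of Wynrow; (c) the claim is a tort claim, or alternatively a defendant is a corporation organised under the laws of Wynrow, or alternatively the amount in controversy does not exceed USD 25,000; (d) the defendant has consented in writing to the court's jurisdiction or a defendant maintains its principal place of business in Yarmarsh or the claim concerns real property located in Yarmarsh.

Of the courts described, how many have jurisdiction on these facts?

2

The Circuit Court of Wynrow:
  (a) The claim does not concern real property. Not satisfied.
  (b) The amount in controversy is USD 3,200, within the $10,000 ceiling. Satisfied.
  (c) The claim is a contract claim, not a consumer claim, so this disjunct is met. Condition met.
  (d) The plaintiff resides in Syldora, which is not Wynrow, so this disjunct is met. Condition met.
  → At least one condition fails; no jurisdiction.
The Istdale District Court:
  (a) The operative events occurred in Harkley, not Yarstead; no such written consent has been filed — no alternative holds. Fails.
  (b) The plaintiff resides in Syldora, which is not Istdale, so one alternative holds. Satisfied.
  (c) The amount in controversy is USD 3,200, within the USD 50,000 ceiling, so one alternative holds. Satisfied.
  (d) The claim is a contract claim, not a property claim — that alternative is enough. And the carve-out is inapplicable — the operative events occurred in Harkley, not Istdale. Satisfied.
  → No jurisdiction.
The Harkley Court of Common Pleas:
  (a) The defendant resides in Yarmarsh, not Harkley; no such written consent has been filed — none of the alternatives is met. The proviso rescues it, though: the operative events occurred in Harkley. Met.
  (b) The claim does not concern real property. However, the operative events occurred in Harkley, so the 'unless' proviso supplies this condition. Condition met.
  (c) The claim is a contract claim, not a property claim, which satisfies one of the alternatives. Met.
  (d) The operative events occurred in Harkley. Satisfied.
  → Jurisdiction lies.
The Civil Court of Wynrow:
  (a) The contract was executed in Wynrow, so one alternative holds. Satisfied.
  (b) The plaintiff resides in Syldora, which is not Wynrow. Condition met.
  (c) The amount in controversy is $3,200, within the $25,000 ceiling, which satisfies one of the alternatives. Condition met.
  (d) Holtz & Co. has its principal place of business in Yarmarsh — that alternative is enough. Met.
  → Jurisdiction lies.
Courts with jurisdiction: the Harkley Court of Common Pleas, the Civil Court of Wynrow — 2 in total.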